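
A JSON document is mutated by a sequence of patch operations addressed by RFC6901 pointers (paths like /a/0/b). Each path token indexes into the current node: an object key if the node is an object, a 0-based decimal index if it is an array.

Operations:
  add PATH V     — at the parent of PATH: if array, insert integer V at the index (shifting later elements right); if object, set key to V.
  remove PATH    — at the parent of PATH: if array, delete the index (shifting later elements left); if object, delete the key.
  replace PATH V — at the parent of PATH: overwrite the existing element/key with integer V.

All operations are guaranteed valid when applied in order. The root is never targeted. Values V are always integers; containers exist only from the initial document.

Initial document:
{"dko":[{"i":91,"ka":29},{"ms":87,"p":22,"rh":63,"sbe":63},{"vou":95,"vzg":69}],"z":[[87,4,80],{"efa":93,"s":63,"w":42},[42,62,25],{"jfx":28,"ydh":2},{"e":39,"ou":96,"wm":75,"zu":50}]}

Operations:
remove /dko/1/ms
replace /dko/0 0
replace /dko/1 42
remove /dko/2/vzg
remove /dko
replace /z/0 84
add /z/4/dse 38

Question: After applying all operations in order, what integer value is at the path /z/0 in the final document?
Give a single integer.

After op 1 (remove /dko/1/ms): {"dko":[{"i":91,"ka":29},{"p":22,"rh":63,"sbe":63},{"vou":95,"vzg":69}],"z":[[87,4,80],{"efa":93,"s":63,"w":42},[42,62,25],{"jfx":28,"ydh":2},{"e":39,"ou":96,"wm":75,"zu":50}]}
After op 2 (replace /dko/0 0): {"dko":[0,{"p":22,"rh":63,"sbe":63},{"vou":95,"vzg":69}],"z":[[87,4,80],{"efa":93,"s":63,"w":42},[42,62,25],{"jfx":28,"ydh":2},{"e":39,"ou":96,"wm":75,"zu":50}]}
After op 3 (replace /dko/1 42): {"dko":[0,42,{"vou":95,"vzg":69}],"z":[[87,4,80],{"efa":93,"s":63,"w":42},[42,62,25],{"jfx":28,"ydh":2},{"e":39,"ou":96,"wm":75,"zu":50}]}
After op 4 (remove /dko/2/vzg): {"dko":[0,42,{"vou":95}],"z":[[87,4,80],{"efa":93,"s":63,"w":42},[42,62,25],{"jfx":28,"ydh":2},{"e":39,"ou":96,"wm":75,"zu":50}]}
After op 5 (remove /dko): {"z":[[87,4,80],{"efa":93,"s":63,"w":42},[42,62,25],{"jfx":28,"ydh":2},{"e":39,"ou":96,"wm":75,"zu":50}]}
After op 6 (replace /z/0 84): {"z":[84,{"efa":93,"s":63,"w":42},[42,62,25],{"jfx":28,"ydh":2},{"e":39,"ou":96,"wm":75,"zu":50}]}
After op 7 (add /z/4/dse 38): {"z":[84,{"efa":93,"s":63,"w":42},[42,62,25],{"jfx":28,"ydh":2},{"dse":38,"e":39,"ou":96,"wm":75,"zu":50}]}
Value at /z/0: 84

Answer: 84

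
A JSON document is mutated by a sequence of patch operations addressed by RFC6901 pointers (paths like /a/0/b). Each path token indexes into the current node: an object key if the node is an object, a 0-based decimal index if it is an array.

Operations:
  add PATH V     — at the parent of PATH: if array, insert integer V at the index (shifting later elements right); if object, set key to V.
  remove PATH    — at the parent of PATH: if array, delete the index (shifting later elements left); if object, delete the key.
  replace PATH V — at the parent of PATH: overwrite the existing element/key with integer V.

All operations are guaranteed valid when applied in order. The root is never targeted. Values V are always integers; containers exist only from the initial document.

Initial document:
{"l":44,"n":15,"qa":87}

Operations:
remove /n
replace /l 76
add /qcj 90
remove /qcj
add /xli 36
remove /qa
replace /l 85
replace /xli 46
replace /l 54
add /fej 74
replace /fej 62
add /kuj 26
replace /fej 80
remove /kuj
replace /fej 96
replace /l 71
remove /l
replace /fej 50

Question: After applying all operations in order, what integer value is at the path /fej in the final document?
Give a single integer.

After op 1 (remove /n): {"l":44,"qa":87}
After op 2 (replace /l 76): {"l":76,"qa":87}
After op 3 (add /qcj 90): {"l":76,"qa":87,"qcj":90}
After op 4 (remove /qcj): {"l":76,"qa":87}
After op 5 (add /xli 36): {"l":76,"qa":87,"xli":36}
After op 6 (remove /qa): {"l":76,"xli":36}
After op 7 (replace /l 85): {"l":85,"xli":36}
After op 8 (replace /xli 46): {"l":85,"xli":46}
After op 9 (replace /l 54): {"l":54,"xli":46}
After op 10 (add /fej 74): {"fej":74,"l":54,"xli":46}
After op 11 (replace /fej 62): {"fej":62,"l":54,"xli":46}
After op 12 (add /kuj 26): {"fej":62,"kuj":26,"l":54,"xli":46}
After op 13 (replace /fej 80): {"fej":80,"kuj":26,"l":54,"xli":46}
After op 14 (remove /kuj): {"fej":80,"l":54,"xli":46}
After op 15 (replace /fej 96): {"fej":96,"l":54,"xli":46}
After op 16 (replace /l 71): {"fej":96,"l":71,"xli":46}
After op 17 (remove /l): {"fej":96,"xli":46}
After op 18 (replace /fej 50): {"fej":50,"xli":46}
Value at /fej: 50

Answer: 50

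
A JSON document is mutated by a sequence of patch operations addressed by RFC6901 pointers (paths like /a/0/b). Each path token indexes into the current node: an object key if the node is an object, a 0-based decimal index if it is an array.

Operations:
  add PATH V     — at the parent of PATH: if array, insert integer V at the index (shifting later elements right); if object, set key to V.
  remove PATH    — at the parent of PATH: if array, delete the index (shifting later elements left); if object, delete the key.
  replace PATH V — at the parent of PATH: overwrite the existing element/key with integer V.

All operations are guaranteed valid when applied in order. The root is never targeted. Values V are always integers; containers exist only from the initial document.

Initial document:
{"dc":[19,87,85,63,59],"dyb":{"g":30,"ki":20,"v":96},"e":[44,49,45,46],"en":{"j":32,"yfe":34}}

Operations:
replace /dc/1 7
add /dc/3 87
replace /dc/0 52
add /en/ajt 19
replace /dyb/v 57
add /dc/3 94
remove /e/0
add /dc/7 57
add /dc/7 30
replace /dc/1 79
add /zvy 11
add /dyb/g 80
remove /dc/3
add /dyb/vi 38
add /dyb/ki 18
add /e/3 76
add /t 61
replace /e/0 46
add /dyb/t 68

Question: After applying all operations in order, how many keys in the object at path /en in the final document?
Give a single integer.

Answer: 3

Derivation:
After op 1 (replace /dc/1 7): {"dc":[19,7,85,63,59],"dyb":{"g":30,"ki":20,"v":96},"e":[44,49,45,46],"en":{"j":32,"yfe":34}}
After op 2 (add /dc/3 87): {"dc":[19,7,85,87,63,59],"dyb":{"g":30,"ki":20,"v":96},"e":[44,49,45,46],"en":{"j":32,"yfe":34}}
After op 3 (replace /dc/0 52): {"dc":[52,7,85,87,63,59],"dyb":{"g":30,"ki":20,"v":96},"e":[44,49,45,46],"en":{"j":32,"yfe":34}}
After op 4 (add /en/ajt 19): {"dc":[52,7,85,87,63,59],"dyb":{"g":30,"ki":20,"v":96},"e":[44,49,45,46],"en":{"ajt":19,"j":32,"yfe":34}}
After op 5 (replace /dyb/v 57): {"dc":[52,7,85,87,63,59],"dyb":{"g":30,"ki":20,"v":57},"e":[44,49,45,46],"en":{"ajt":19,"j":32,"yfe":34}}
After op 6 (add /dc/3 94): {"dc":[52,7,85,94,87,63,59],"dyb":{"g":30,"ki":20,"v":57},"e":[44,49,45,46],"en":{"ajt":19,"j":32,"yfe":34}}
After op 7 (remove /e/0): {"dc":[52,7,85,94,87,63,59],"dyb":{"g":30,"ki":20,"v":57},"e":[49,45,46],"en":{"ajt":19,"j":32,"yfe":34}}
After op 8 (add /dc/7 57): {"dc":[52,7,85,94,87,63,59,57],"dyb":{"g":30,"ki":20,"v":57},"e":[49,45,46],"en":{"ajt":19,"j":32,"yfe":34}}
After op 9 (add /dc/7 30): {"dc":[52,7,85,94,87,63,59,30,57],"dyb":{"g":30,"ki":20,"v":57},"e":[49,45,46],"en":{"ajt":19,"j":32,"yfe":34}}
After op 10 (replace /dc/1 79): {"dc":[52,79,85,94,87,63,59,30,57],"dyb":{"g":30,"ki":20,"v":57},"e":[49,45,46],"en":{"ajt":19,"j":32,"yfe":34}}
After op 11 (add /zvy 11): {"dc":[52,79,85,94,87,63,59,30,57],"dyb":{"g":30,"ki":20,"v":57},"e":[49,45,46],"en":{"ajt":19,"j":32,"yfe":34},"zvy":11}
After op 12 (add /dyb/g 80): {"dc":[52,79,85,94,87,63,59,30,57],"dyb":{"g":80,"ki":20,"v":57},"e":[49,45,46],"en":{"ajt":19,"j":32,"yfe":34},"zvy":11}
After op 13 (remove /dc/3): {"dc":[52,79,85,87,63,59,30,57],"dyb":{"g":80,"ki":20,"v":57},"e":[49,45,46],"en":{"ajt":19,"j":32,"yfe":34},"zvy":11}
After op 14 (add /dyb/vi 38): {"dc":[52,79,85,87,63,59,30,57],"dyb":{"g":80,"ki":20,"v":57,"vi":38},"e":[49,45,46],"en":{"ajt":19,"j":32,"yfe":34},"zvy":11}
After op 15 (add /dyb/ki 18): {"dc":[52,79,85,87,63,59,30,57],"dyb":{"g":80,"ki":18,"v":57,"vi":38},"e":[49,45,46],"en":{"ajt":19,"j":32,"yfe":34},"zvy":11}
After op 16 (add /e/3 76): {"dc":[52,79,85,87,63,59,30,57],"dyb":{"g":80,"ki":18,"v":57,"vi":38},"e":[49,45,46,76],"en":{"ajt":19,"j":32,"yfe":34},"zvy":11}
After op 17 (add /t 61): {"dc":[52,79,85,87,63,59,30,57],"dyb":{"g":80,"ki":18,"v":57,"vi":38},"e":[49,45,46,76],"en":{"ajt":19,"j":32,"yfe":34},"t":61,"zvy":11}
After op 18 (replace /e/0 46): {"dc":[52,79,85,87,63,59,30,57],"dyb":{"g":80,"ki":18,"v":57,"vi":38},"e":[46,45,46,76],"en":{"ajt":19,"j":32,"yfe":34},"t":61,"zvy":11}
After op 19 (add /dyb/t 68): {"dc":[52,79,85,87,63,59,30,57],"dyb":{"g":80,"ki":18,"t":68,"v":57,"vi":38},"e":[46,45,46,76],"en":{"ajt":19,"j":32,"yfe":34},"t":61,"zvy":11}
Size at path /en: 3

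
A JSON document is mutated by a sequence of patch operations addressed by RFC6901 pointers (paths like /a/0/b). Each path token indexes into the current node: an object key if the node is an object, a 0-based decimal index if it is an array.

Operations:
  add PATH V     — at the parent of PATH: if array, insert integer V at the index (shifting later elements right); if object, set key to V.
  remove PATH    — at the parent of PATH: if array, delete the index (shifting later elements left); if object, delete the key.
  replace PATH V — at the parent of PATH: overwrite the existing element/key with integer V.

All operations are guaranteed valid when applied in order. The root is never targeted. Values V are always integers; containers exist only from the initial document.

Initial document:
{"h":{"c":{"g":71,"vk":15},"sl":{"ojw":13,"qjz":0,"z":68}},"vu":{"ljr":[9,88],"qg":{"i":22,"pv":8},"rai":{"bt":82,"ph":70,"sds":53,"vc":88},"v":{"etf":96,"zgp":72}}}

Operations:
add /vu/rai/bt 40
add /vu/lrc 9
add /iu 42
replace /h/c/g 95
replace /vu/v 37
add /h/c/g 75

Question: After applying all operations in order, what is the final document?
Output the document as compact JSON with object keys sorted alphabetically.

Answer: {"h":{"c":{"g":75,"vk":15},"sl":{"ojw":13,"qjz":0,"z":68}},"iu":42,"vu":{"ljr":[9,88],"lrc":9,"qg":{"i":22,"pv":8},"rai":{"bt":40,"ph":70,"sds":53,"vc":88},"v":37}}

Derivation:
After op 1 (add /vu/rai/bt 40): {"h":{"c":{"g":71,"vk":15},"sl":{"ojw":13,"qjz":0,"z":68}},"vu":{"ljr":[9,88],"qg":{"i":22,"pv":8},"rai":{"bt":40,"ph":70,"sds":53,"vc":88},"v":{"etf":96,"zgp":72}}}
After op 2 (add /vu/lrc 9): {"h":{"c":{"g":71,"vk":15},"sl":{"ojw":13,"qjz":0,"z":68}},"vu":{"ljr":[9,88],"lrc":9,"qg":{"i":22,"pv":8},"rai":{"bt":40,"ph":70,"sds":53,"vc":88},"v":{"etf":96,"zgp":72}}}
After op 3 (add /iu 42): {"h":{"c":{"g":71,"vk":15},"sl":{"ojw":13,"qjz":0,"z":68}},"iu":42,"vu":{"ljr":[9,88],"lrc":9,"qg":{"i":22,"pv":8},"rai":{"bt":40,"ph":70,"sds":53,"vc":88},"v":{"etf":96,"zgp":72}}}
After op 4 (replace /h/c/g 95): {"h":{"c":{"g":95,"vk":15},"sl":{"ojw":13,"qjz":0,"z":68}},"iu":42,"vu":{"ljr":[9,88],"lrc":9,"qg":{"i":22,"pv":8},"rai":{"bt":40,"ph":70,"sds":53,"vc":88},"v":{"etf":96,"zgp":72}}}
After op 5 (replace /vu/v 37): {"h":{"c":{"g":95,"vk":15},"sl":{"ojw":13,"qjz":0,"z":68}},"iu":42,"vu":{"ljr":[9,88],"lrc":9,"qg":{"i":22,"pv":8},"rai":{"bt":40,"ph":70,"sds":53,"vc":88},"v":37}}
After op 6 (add /h/c/g 75): {"h":{"c":{"g":75,"vk":15},"sl":{"ojw":13,"qjz":0,"z":68}},"iu":42,"vu":{"ljr":[9,88],"lrc":9,"qg":{"i":22,"pv":8},"rai":{"bt":40,"ph":70,"sds":53,"vc":88},"v":37}}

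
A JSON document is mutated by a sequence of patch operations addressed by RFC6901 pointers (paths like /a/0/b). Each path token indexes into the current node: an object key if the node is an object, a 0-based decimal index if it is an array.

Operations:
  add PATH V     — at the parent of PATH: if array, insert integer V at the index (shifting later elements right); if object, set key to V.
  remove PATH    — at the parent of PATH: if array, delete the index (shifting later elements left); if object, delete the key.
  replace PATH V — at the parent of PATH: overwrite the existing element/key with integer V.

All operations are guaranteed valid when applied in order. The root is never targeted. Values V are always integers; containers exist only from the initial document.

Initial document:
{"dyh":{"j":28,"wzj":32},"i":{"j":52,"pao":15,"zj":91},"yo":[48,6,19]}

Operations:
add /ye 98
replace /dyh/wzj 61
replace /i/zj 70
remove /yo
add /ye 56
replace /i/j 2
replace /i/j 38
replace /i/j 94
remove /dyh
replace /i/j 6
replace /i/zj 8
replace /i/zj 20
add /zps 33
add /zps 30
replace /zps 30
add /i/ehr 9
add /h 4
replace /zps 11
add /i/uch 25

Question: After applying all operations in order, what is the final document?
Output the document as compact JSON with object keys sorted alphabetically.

Answer: {"h":4,"i":{"ehr":9,"j":6,"pao":15,"uch":25,"zj":20},"ye":56,"zps":11}

Derivation:
After op 1 (add /ye 98): {"dyh":{"j":28,"wzj":32},"i":{"j":52,"pao":15,"zj":91},"ye":98,"yo":[48,6,19]}
After op 2 (replace /dyh/wzj 61): {"dyh":{"j":28,"wzj":61},"i":{"j":52,"pao":15,"zj":91},"ye":98,"yo":[48,6,19]}
After op 3 (replace /i/zj 70): {"dyh":{"j":28,"wzj":61},"i":{"j":52,"pao":15,"zj":70},"ye":98,"yo":[48,6,19]}
After op 4 (remove /yo): {"dyh":{"j":28,"wzj":61},"i":{"j":52,"pao":15,"zj":70},"ye":98}
After op 5 (add /ye 56): {"dyh":{"j":28,"wzj":61},"i":{"j":52,"pao":15,"zj":70},"ye":56}
After op 6 (replace /i/j 2): {"dyh":{"j":28,"wzj":61},"i":{"j":2,"pao":15,"zj":70},"ye":56}
After op 7 (replace /i/j 38): {"dyh":{"j":28,"wzj":61},"i":{"j":38,"pao":15,"zj":70},"ye":56}
After op 8 (replace /i/j 94): {"dyh":{"j":28,"wzj":61},"i":{"j":94,"pao":15,"zj":70},"ye":56}
After op 9 (remove /dyh): {"i":{"j":94,"pao":15,"zj":70},"ye":56}
After op 10 (replace /i/j 6): {"i":{"j":6,"pao":15,"zj":70},"ye":56}
After op 11 (replace /i/zj 8): {"i":{"j":6,"pao":15,"zj":8},"ye":56}
After op 12 (replace /i/zj 20): {"i":{"j":6,"pao":15,"zj":20},"ye":56}
After op 13 (add /zps 33): {"i":{"j":6,"pao":15,"zj":20},"ye":56,"zps":33}
After op 14 (add /zps 30): {"i":{"j":6,"pao":15,"zj":20},"ye":56,"zps":30}
After op 15 (replace /zps 30): {"i":{"j":6,"pao":15,"zj":20},"ye":56,"zps":30}
After op 16 (add /i/ehr 9): {"i":{"ehr":9,"j":6,"pao":15,"zj":20},"ye":56,"zps":30}
After op 17 (add /h 4): {"h":4,"i":{"ehr":9,"j":6,"pao":15,"zj":20},"ye":56,"zps":30}
After op 18 (replace /zps 11): {"h":4,"i":{"ehr":9,"j":6,"pao":15,"zj":20},"ye":56,"zps":11}
After op 19 (add /i/uch 25): {"h":4,"i":{"ehr":9,"j":6,"pao":15,"uch":25,"zj":20},"ye":56,"zps":11}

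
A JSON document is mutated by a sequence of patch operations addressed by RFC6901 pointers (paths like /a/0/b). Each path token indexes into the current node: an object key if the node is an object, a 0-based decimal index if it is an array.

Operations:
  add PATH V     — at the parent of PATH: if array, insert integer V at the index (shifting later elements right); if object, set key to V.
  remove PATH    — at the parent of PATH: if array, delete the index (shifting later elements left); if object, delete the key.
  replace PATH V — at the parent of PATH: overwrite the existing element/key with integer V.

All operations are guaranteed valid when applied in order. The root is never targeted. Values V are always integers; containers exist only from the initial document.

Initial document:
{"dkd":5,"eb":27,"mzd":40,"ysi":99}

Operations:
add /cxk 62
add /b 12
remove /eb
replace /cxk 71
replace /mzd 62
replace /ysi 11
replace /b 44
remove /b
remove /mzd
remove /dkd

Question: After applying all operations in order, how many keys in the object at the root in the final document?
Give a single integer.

After op 1 (add /cxk 62): {"cxk":62,"dkd":5,"eb":27,"mzd":40,"ysi":99}
After op 2 (add /b 12): {"b":12,"cxk":62,"dkd":5,"eb":27,"mzd":40,"ysi":99}
After op 3 (remove /eb): {"b":12,"cxk":62,"dkd":5,"mzd":40,"ysi":99}
After op 4 (replace /cxk 71): {"b":12,"cxk":71,"dkd":5,"mzd":40,"ysi":99}
After op 5 (replace /mzd 62): {"b":12,"cxk":71,"dkd":5,"mzd":62,"ysi":99}
After op 6 (replace /ysi 11): {"b":12,"cxk":71,"dkd":5,"mzd":62,"ysi":11}
After op 7 (replace /b 44): {"b":44,"cxk":71,"dkd":5,"mzd":62,"ysi":11}
After op 8 (remove /b): {"cxk":71,"dkd":5,"mzd":62,"ysi":11}
After op 9 (remove /mzd): {"cxk":71,"dkd":5,"ysi":11}
After op 10 (remove /dkd): {"cxk":71,"ysi":11}
Size at the root: 2

Answer: 2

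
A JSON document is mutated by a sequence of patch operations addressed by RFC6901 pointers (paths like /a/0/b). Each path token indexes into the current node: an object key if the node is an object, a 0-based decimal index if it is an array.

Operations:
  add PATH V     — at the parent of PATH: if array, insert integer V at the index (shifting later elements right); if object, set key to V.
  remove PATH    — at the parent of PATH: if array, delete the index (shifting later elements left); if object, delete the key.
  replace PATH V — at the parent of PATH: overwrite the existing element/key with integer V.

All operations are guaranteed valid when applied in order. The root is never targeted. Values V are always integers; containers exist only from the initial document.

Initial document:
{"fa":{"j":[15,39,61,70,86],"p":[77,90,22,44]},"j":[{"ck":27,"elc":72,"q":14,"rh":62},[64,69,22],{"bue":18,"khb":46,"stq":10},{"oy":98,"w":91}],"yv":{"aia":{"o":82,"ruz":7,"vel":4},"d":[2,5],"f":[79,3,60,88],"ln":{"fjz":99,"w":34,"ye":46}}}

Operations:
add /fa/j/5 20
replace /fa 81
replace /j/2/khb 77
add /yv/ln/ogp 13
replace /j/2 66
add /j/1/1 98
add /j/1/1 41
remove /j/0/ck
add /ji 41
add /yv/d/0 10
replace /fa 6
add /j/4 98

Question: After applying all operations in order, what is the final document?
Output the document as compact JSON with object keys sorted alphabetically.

Answer: {"fa":6,"j":[{"elc":72,"q":14,"rh":62},[64,41,98,69,22],66,{"oy":98,"w":91},98],"ji":41,"yv":{"aia":{"o":82,"ruz":7,"vel":4},"d":[10,2,5],"f":[79,3,60,88],"ln":{"fjz":99,"ogp":13,"w":34,"ye":46}}}

Derivation:
After op 1 (add /fa/j/5 20): {"fa":{"j":[15,39,61,70,86,20],"p":[77,90,22,44]},"j":[{"ck":27,"elc":72,"q":14,"rh":62},[64,69,22],{"bue":18,"khb":46,"stq":10},{"oy":98,"w":91}],"yv":{"aia":{"o":82,"ruz":7,"vel":4},"d":[2,5],"f":[79,3,60,88],"ln":{"fjz":99,"w":34,"ye":46}}}
After op 2 (replace /fa 81): {"fa":81,"j":[{"ck":27,"elc":72,"q":14,"rh":62},[64,69,22],{"bue":18,"khb":46,"stq":10},{"oy":98,"w":91}],"yv":{"aia":{"o":82,"ruz":7,"vel":4},"d":[2,5],"f":[79,3,60,88],"ln":{"fjz":99,"w":34,"ye":46}}}
After op 3 (replace /j/2/khb 77): {"fa":81,"j":[{"ck":27,"elc":72,"q":14,"rh":62},[64,69,22],{"bue":18,"khb":77,"stq":10},{"oy":98,"w":91}],"yv":{"aia":{"o":82,"ruz":7,"vel":4},"d":[2,5],"f":[79,3,60,88],"ln":{"fjz":99,"w":34,"ye":46}}}
After op 4 (add /yv/ln/ogp 13): {"fa":81,"j":[{"ck":27,"elc":72,"q":14,"rh":62},[64,69,22],{"bue":18,"khb":77,"stq":10},{"oy":98,"w":91}],"yv":{"aia":{"o":82,"ruz":7,"vel":4},"d":[2,5],"f":[79,3,60,88],"ln":{"fjz":99,"ogp":13,"w":34,"ye":46}}}
After op 5 (replace /j/2 66): {"fa":81,"j":[{"ck":27,"elc":72,"q":14,"rh":62},[64,69,22],66,{"oy":98,"w":91}],"yv":{"aia":{"o":82,"ruz":7,"vel":4},"d":[2,5],"f":[79,3,60,88],"ln":{"fjz":99,"ogp":13,"w":34,"ye":46}}}
After op 6 (add /j/1/1 98): {"fa":81,"j":[{"ck":27,"elc":72,"q":14,"rh":62},[64,98,69,22],66,{"oy":98,"w":91}],"yv":{"aia":{"o":82,"ruz":7,"vel":4},"d":[2,5],"f":[79,3,60,88],"ln":{"fjz":99,"ogp":13,"w":34,"ye":46}}}
After op 7 (add /j/1/1 41): {"fa":81,"j":[{"ck":27,"elc":72,"q":14,"rh":62},[64,41,98,69,22],66,{"oy":98,"w":91}],"yv":{"aia":{"o":82,"ruz":7,"vel":4},"d":[2,5],"f":[79,3,60,88],"ln":{"fjz":99,"ogp":13,"w":34,"ye":46}}}
After op 8 (remove /j/0/ck): {"fa":81,"j":[{"elc":72,"q":14,"rh":62},[64,41,98,69,22],66,{"oy":98,"w":91}],"yv":{"aia":{"o":82,"ruz":7,"vel":4},"d":[2,5],"f":[79,3,60,88],"ln":{"fjz":99,"ogp":13,"w":34,"ye":46}}}
After op 9 (add /ji 41): {"fa":81,"j":[{"elc":72,"q":14,"rh":62},[64,41,98,69,22],66,{"oy":98,"w":91}],"ji":41,"yv":{"aia":{"o":82,"ruz":7,"vel":4},"d":[2,5],"f":[79,3,60,88],"ln":{"fjz":99,"ogp":13,"w":34,"ye":46}}}
After op 10 (add /yv/d/0 10): {"fa":81,"j":[{"elc":72,"q":14,"rh":62},[64,41,98,69,22],66,{"oy":98,"w":91}],"ji":41,"yv":{"aia":{"o":82,"ruz":7,"vel":4},"d":[10,2,5],"f":[79,3,60,88],"ln":{"fjz":99,"ogp":13,"w":34,"ye":46}}}
After op 11 (replace /fa 6): {"fa":6,"j":[{"elc":72,"q":14,"rh":62},[64,41,98,69,22],66,{"oy":98,"w":91}],"ji":41,"yv":{"aia":{"o":82,"ruz":7,"vel":4},"d":[10,2,5],"f":[79,3,60,88],"ln":{"fjz":99,"ogp":13,"w":34,"ye":46}}}
After op 12 (add /j/4 98): {"fa":6,"j":[{"elc":72,"q":14,"rh":62},[64,41,98,69,22],66,{"oy":98,"w":91},98],"ji":41,"yv":{"aia":{"o":82,"ruz":7,"vel":4},"d":[10,2,5],"f":[79,3,60,88],"ln":{"fjz":99,"ogp":13,"w":34,"ye":46}}}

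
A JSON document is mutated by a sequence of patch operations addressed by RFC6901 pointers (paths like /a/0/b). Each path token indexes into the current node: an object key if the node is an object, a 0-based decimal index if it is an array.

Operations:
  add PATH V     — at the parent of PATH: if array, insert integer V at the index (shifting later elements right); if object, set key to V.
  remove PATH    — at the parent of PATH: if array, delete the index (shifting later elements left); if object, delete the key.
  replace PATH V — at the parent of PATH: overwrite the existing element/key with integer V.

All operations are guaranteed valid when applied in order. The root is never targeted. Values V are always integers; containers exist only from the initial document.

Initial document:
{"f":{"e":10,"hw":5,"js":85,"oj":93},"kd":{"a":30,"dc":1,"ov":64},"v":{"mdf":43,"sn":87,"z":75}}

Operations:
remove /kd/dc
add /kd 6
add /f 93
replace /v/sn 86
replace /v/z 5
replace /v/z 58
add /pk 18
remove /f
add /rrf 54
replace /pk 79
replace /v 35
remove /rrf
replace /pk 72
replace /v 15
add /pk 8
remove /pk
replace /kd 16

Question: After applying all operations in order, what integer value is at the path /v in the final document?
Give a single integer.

After op 1 (remove /kd/dc): {"f":{"e":10,"hw":5,"js":85,"oj":93},"kd":{"a":30,"ov":64},"v":{"mdf":43,"sn":87,"z":75}}
After op 2 (add /kd 6): {"f":{"e":10,"hw":5,"js":85,"oj":93},"kd":6,"v":{"mdf":43,"sn":87,"z":75}}
After op 3 (add /f 93): {"f":93,"kd":6,"v":{"mdf":43,"sn":87,"z":75}}
After op 4 (replace /v/sn 86): {"f":93,"kd":6,"v":{"mdf":43,"sn":86,"z":75}}
After op 5 (replace /v/z 5): {"f":93,"kd":6,"v":{"mdf":43,"sn":86,"z":5}}
After op 6 (replace /v/z 58): {"f":93,"kd":6,"v":{"mdf":43,"sn":86,"z":58}}
After op 7 (add /pk 18): {"f":93,"kd":6,"pk":18,"v":{"mdf":43,"sn":86,"z":58}}
After op 8 (remove /f): {"kd":6,"pk":18,"v":{"mdf":43,"sn":86,"z":58}}
After op 9 (add /rrf 54): {"kd":6,"pk":18,"rrf":54,"v":{"mdf":43,"sn":86,"z":58}}
After op 10 (replace /pk 79): {"kd":6,"pk":79,"rrf":54,"v":{"mdf":43,"sn":86,"z":58}}
After op 11 (replace /v 35): {"kd":6,"pk":79,"rrf":54,"v":35}
After op 12 (remove /rrf): {"kd":6,"pk":79,"v":35}
After op 13 (replace /pk 72): {"kd":6,"pk":72,"v":35}
After op 14 (replace /v 15): {"kd":6,"pk":72,"v":15}
After op 15 (add /pk 8): {"kd":6,"pk":8,"v":15}
After op 16 (remove /pk): {"kd":6,"v":15}
After op 17 (replace /kd 16): {"kd":16,"v":15}
Value at /v: 15

Answer: 15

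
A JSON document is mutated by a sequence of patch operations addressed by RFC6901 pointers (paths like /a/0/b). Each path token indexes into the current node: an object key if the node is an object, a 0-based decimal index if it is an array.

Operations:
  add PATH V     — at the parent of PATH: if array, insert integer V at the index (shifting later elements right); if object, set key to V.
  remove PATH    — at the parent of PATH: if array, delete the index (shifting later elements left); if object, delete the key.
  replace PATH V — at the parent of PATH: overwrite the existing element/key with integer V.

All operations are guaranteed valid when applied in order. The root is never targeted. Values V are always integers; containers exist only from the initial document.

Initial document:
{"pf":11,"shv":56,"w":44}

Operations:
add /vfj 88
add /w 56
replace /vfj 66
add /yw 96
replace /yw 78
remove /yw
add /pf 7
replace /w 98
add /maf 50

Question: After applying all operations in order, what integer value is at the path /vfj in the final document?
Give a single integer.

Answer: 66

Derivation:
After op 1 (add /vfj 88): {"pf":11,"shv":56,"vfj":88,"w":44}
After op 2 (add /w 56): {"pf":11,"shv":56,"vfj":88,"w":56}
After op 3 (replace /vfj 66): {"pf":11,"shv":56,"vfj":66,"w":56}
After op 4 (add /yw 96): {"pf":11,"shv":56,"vfj":66,"w":56,"yw":96}
After op 5 (replace /yw 78): {"pf":11,"shv":56,"vfj":66,"w":56,"yw":78}
After op 6 (remove /yw): {"pf":11,"shv":56,"vfj":66,"w":56}
After op 7 (add /pf 7): {"pf":7,"shv":56,"vfj":66,"w":56}
After op 8 (replace /w 98): {"pf":7,"shv":56,"vfj":66,"w":98}
After op 9 (add /maf 50): {"maf":50,"pf":7,"shv":56,"vfj":66,"w":98}
Value at /vfj: 66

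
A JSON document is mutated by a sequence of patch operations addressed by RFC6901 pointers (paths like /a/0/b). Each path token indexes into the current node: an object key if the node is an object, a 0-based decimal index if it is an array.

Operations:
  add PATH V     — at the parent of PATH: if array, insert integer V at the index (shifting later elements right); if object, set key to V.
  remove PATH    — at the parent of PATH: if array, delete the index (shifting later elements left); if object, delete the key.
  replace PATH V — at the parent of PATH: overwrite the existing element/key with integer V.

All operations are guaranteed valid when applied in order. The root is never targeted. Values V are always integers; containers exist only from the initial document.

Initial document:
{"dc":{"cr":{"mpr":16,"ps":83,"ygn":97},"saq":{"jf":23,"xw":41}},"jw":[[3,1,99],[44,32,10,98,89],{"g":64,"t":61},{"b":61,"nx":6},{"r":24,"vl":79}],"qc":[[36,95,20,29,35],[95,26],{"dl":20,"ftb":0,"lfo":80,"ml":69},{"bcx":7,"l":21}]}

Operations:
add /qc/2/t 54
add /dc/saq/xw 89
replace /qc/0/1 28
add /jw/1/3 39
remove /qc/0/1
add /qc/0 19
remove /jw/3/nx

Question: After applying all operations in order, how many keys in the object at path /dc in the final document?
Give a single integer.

Answer: 2

Derivation:
After op 1 (add /qc/2/t 54): {"dc":{"cr":{"mpr":16,"ps":83,"ygn":97},"saq":{"jf":23,"xw":41}},"jw":[[3,1,99],[44,32,10,98,89],{"g":64,"t":61},{"b":61,"nx":6},{"r":24,"vl":79}],"qc":[[36,95,20,29,35],[95,26],{"dl":20,"ftb":0,"lfo":80,"ml":69,"t":54},{"bcx":7,"l":21}]}
After op 2 (add /dc/saq/xw 89): {"dc":{"cr":{"mpr":16,"ps":83,"ygn":97},"saq":{"jf":23,"xw":89}},"jw":[[3,1,99],[44,32,10,98,89],{"g":64,"t":61},{"b":61,"nx":6},{"r":24,"vl":79}],"qc":[[36,95,20,29,35],[95,26],{"dl":20,"ftb":0,"lfo":80,"ml":69,"t":54},{"bcx":7,"l":21}]}
After op 3 (replace /qc/0/1 28): {"dc":{"cr":{"mpr":16,"ps":83,"ygn":97},"saq":{"jf":23,"xw":89}},"jw":[[3,1,99],[44,32,10,98,89],{"g":64,"t":61},{"b":61,"nx":6},{"r":24,"vl":79}],"qc":[[36,28,20,29,35],[95,26],{"dl":20,"ftb":0,"lfo":80,"ml":69,"t":54},{"bcx":7,"l":21}]}
After op 4 (add /jw/1/3 39): {"dc":{"cr":{"mpr":16,"ps":83,"ygn":97},"saq":{"jf":23,"xw":89}},"jw":[[3,1,99],[44,32,10,39,98,89],{"g":64,"t":61},{"b":61,"nx":6},{"r":24,"vl":79}],"qc":[[36,28,20,29,35],[95,26],{"dl":20,"ftb":0,"lfo":80,"ml":69,"t":54},{"bcx":7,"l":21}]}
After op 5 (remove /qc/0/1): {"dc":{"cr":{"mpr":16,"ps":83,"ygn":97},"saq":{"jf":23,"xw":89}},"jw":[[3,1,99],[44,32,10,39,98,89],{"g":64,"t":61},{"b":61,"nx":6},{"r":24,"vl":79}],"qc":[[36,20,29,35],[95,26],{"dl":20,"ftb":0,"lfo":80,"ml":69,"t":54},{"bcx":7,"l":21}]}
After op 6 (add /qc/0 19): {"dc":{"cr":{"mpr":16,"ps":83,"ygn":97},"saq":{"jf":23,"xw":89}},"jw":[[3,1,99],[44,32,10,39,98,89],{"g":64,"t":61},{"b":61,"nx":6},{"r":24,"vl":79}],"qc":[19,[36,20,29,35],[95,26],{"dl":20,"ftb":0,"lfo":80,"ml":69,"t":54},{"bcx":7,"l":21}]}
After op 7 (remove /jw/3/nx): {"dc":{"cr":{"mpr":16,"ps":83,"ygn":97},"saq":{"jf":23,"xw":89}},"jw":[[3,1,99],[44,32,10,39,98,89],{"g":64,"t":61},{"b":61},{"r":24,"vl":79}],"qc":[19,[36,20,29,35],[95,26],{"dl":20,"ftb":0,"lfo":80,"ml":69,"t":54},{"bcx":7,"l":21}]}
Size at path /dc: 2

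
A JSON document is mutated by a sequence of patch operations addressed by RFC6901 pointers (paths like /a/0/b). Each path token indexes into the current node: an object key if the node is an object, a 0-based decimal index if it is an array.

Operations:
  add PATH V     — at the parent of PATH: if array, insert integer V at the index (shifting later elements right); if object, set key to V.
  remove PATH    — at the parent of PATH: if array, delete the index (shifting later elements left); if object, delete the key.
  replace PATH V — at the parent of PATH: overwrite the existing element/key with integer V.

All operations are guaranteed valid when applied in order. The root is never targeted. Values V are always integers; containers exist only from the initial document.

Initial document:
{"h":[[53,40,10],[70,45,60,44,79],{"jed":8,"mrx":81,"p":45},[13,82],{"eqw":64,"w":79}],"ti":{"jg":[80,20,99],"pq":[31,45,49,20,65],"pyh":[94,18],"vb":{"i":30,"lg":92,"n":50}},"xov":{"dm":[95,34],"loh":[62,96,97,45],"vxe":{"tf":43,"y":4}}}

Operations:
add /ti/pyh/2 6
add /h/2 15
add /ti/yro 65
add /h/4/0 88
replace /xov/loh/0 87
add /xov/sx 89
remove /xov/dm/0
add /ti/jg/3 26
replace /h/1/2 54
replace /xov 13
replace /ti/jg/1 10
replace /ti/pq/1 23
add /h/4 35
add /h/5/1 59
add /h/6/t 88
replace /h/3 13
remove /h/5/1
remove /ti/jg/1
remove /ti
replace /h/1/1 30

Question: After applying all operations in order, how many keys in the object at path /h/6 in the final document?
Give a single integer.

Answer: 3

Derivation:
After op 1 (add /ti/pyh/2 6): {"h":[[53,40,10],[70,45,60,44,79],{"jed":8,"mrx":81,"p":45},[13,82],{"eqw":64,"w":79}],"ti":{"jg":[80,20,99],"pq":[31,45,49,20,65],"pyh":[94,18,6],"vb":{"i":30,"lg":92,"n":50}},"xov":{"dm":[95,34],"loh":[62,96,97,45],"vxe":{"tf":43,"y":4}}}
After op 2 (add /h/2 15): {"h":[[53,40,10],[70,45,60,44,79],15,{"jed":8,"mrx":81,"p":45},[13,82],{"eqw":64,"w":79}],"ti":{"jg":[80,20,99],"pq":[31,45,49,20,65],"pyh":[94,18,6],"vb":{"i":30,"lg":92,"n":50}},"xov":{"dm":[95,34],"loh":[62,96,97,45],"vxe":{"tf":43,"y":4}}}
After op 3 (add /ti/yro 65): {"h":[[53,40,10],[70,45,60,44,79],15,{"jed":8,"mrx":81,"p":45},[13,82],{"eqw":64,"w":79}],"ti":{"jg":[80,20,99],"pq":[31,45,49,20,65],"pyh":[94,18,6],"vb":{"i":30,"lg":92,"n":50},"yro":65},"xov":{"dm":[95,34],"loh":[62,96,97,45],"vxe":{"tf":43,"y":4}}}
After op 4 (add /h/4/0 88): {"h":[[53,40,10],[70,45,60,44,79],15,{"jed":8,"mrx":81,"p":45},[88,13,82],{"eqw":64,"w":79}],"ti":{"jg":[80,20,99],"pq":[31,45,49,20,65],"pyh":[94,18,6],"vb":{"i":30,"lg":92,"n":50},"yro":65},"xov":{"dm":[95,34],"loh":[62,96,97,45],"vxe":{"tf":43,"y":4}}}
After op 5 (replace /xov/loh/0 87): {"h":[[53,40,10],[70,45,60,44,79],15,{"jed":8,"mrx":81,"p":45},[88,13,82],{"eqw":64,"w":79}],"ti":{"jg":[80,20,99],"pq":[31,45,49,20,65],"pyh":[94,18,6],"vb":{"i":30,"lg":92,"n":50},"yro":65},"xov":{"dm":[95,34],"loh":[87,96,97,45],"vxe":{"tf":43,"y":4}}}
After op 6 (add /xov/sx 89): {"h":[[53,40,10],[70,45,60,44,79],15,{"jed":8,"mrx":81,"p":45},[88,13,82],{"eqw":64,"w":79}],"ti":{"jg":[80,20,99],"pq":[31,45,49,20,65],"pyh":[94,18,6],"vb":{"i":30,"lg":92,"n":50},"yro":65},"xov":{"dm":[95,34],"loh":[87,96,97,45],"sx":89,"vxe":{"tf":43,"y":4}}}
After op 7 (remove /xov/dm/0): {"h":[[53,40,10],[70,45,60,44,79],15,{"jed":8,"mrx":81,"p":45},[88,13,82],{"eqw":64,"w":79}],"ti":{"jg":[80,20,99],"pq":[31,45,49,20,65],"pyh":[94,18,6],"vb":{"i":30,"lg":92,"n":50},"yro":65},"xov":{"dm":[34],"loh":[87,96,97,45],"sx":89,"vxe":{"tf":43,"y":4}}}
After op 8 (add /ti/jg/3 26): {"h":[[53,40,10],[70,45,60,44,79],15,{"jed":8,"mrx":81,"p":45},[88,13,82],{"eqw":64,"w":79}],"ti":{"jg":[80,20,99,26],"pq":[31,45,49,20,65],"pyh":[94,18,6],"vb":{"i":30,"lg":92,"n":50},"yro":65},"xov":{"dm":[34],"loh":[87,96,97,45],"sx":89,"vxe":{"tf":43,"y":4}}}
After op 9 (replace /h/1/2 54): {"h":[[53,40,10],[70,45,54,44,79],15,{"jed":8,"mrx":81,"p":45},[88,13,82],{"eqw":64,"w":79}],"ti":{"jg":[80,20,99,26],"pq":[31,45,49,20,65],"pyh":[94,18,6],"vb":{"i":30,"lg":92,"n":50},"yro":65},"xov":{"dm":[34],"loh":[87,96,97,45],"sx":89,"vxe":{"tf":43,"y":4}}}
After op 10 (replace /xov 13): {"h":[[53,40,10],[70,45,54,44,79],15,{"jed":8,"mrx":81,"p":45},[88,13,82],{"eqw":64,"w":79}],"ti":{"jg":[80,20,99,26],"pq":[31,45,49,20,65],"pyh":[94,18,6],"vb":{"i":30,"lg":92,"n":50},"yro":65},"xov":13}
After op 11 (replace /ti/jg/1 10): {"h":[[53,40,10],[70,45,54,44,79],15,{"jed":8,"mrx":81,"p":45},[88,13,82],{"eqw":64,"w":79}],"ti":{"jg":[80,10,99,26],"pq":[31,45,49,20,65],"pyh":[94,18,6],"vb":{"i":30,"lg":92,"n":50},"yro":65},"xov":13}
After op 12 (replace /ti/pq/1 23): {"h":[[53,40,10],[70,45,54,44,79],15,{"jed":8,"mrx":81,"p":45},[88,13,82],{"eqw":64,"w":79}],"ti":{"jg":[80,10,99,26],"pq":[31,23,49,20,65],"pyh":[94,18,6],"vb":{"i":30,"lg":92,"n":50},"yro":65},"xov":13}
After op 13 (add /h/4 35): {"h":[[53,40,10],[70,45,54,44,79],15,{"jed":8,"mrx":81,"p":45},35,[88,13,82],{"eqw":64,"w":79}],"ti":{"jg":[80,10,99,26],"pq":[31,23,49,20,65],"pyh":[94,18,6],"vb":{"i":30,"lg":92,"n":50},"yro":65},"xov":13}
After op 14 (add /h/5/1 59): {"h":[[53,40,10],[70,45,54,44,79],15,{"jed":8,"mrx":81,"p":45},35,[88,59,13,82],{"eqw":64,"w":79}],"ti":{"jg":[80,10,99,26],"pq":[31,23,49,20,65],"pyh":[94,18,6],"vb":{"i":30,"lg":92,"n":50},"yro":65},"xov":13}
After op 15 (add /h/6/t 88): {"h":[[53,40,10],[70,45,54,44,79],15,{"jed":8,"mrx":81,"p":45},35,[88,59,13,82],{"eqw":64,"t":88,"w":79}],"ti":{"jg":[80,10,99,26],"pq":[31,23,49,20,65],"pyh":[94,18,6],"vb":{"i":30,"lg":92,"n":50},"yro":65},"xov":13}
After op 16 (replace /h/3 13): {"h":[[53,40,10],[70,45,54,44,79],15,13,35,[88,59,13,82],{"eqw":64,"t":88,"w":79}],"ti":{"jg":[80,10,99,26],"pq":[31,23,49,20,65],"pyh":[94,18,6],"vb":{"i":30,"lg":92,"n":50},"yro":65},"xov":13}
After op 17 (remove /h/5/1): {"h":[[53,40,10],[70,45,54,44,79],15,13,35,[88,13,82],{"eqw":64,"t":88,"w":79}],"ti":{"jg":[80,10,99,26],"pq":[31,23,49,20,65],"pyh":[94,18,6],"vb":{"i":30,"lg":92,"n":50},"yro":65},"xov":13}
After op 18 (remove /ti/jg/1): {"h":[[53,40,10],[70,45,54,44,79],15,13,35,[88,13,82],{"eqw":64,"t":88,"w":79}],"ti":{"jg":[80,99,26],"pq":[31,23,49,20,65],"pyh":[94,18,6],"vb":{"i":30,"lg":92,"n":50},"yro":65},"xov":13}
After op 19 (remove /ti): {"h":[[53,40,10],[70,45,54,44,79],15,13,35,[88,13,82],{"eqw":64,"t":88,"w":79}],"xov":13}
After op 20 (replace /h/1/1 30): {"h":[[53,40,10],[70,30,54,44,79],15,13,35,[88,13,82],{"eqw":64,"t":88,"w":79}],"xov":13}
Size at path /h/6: 3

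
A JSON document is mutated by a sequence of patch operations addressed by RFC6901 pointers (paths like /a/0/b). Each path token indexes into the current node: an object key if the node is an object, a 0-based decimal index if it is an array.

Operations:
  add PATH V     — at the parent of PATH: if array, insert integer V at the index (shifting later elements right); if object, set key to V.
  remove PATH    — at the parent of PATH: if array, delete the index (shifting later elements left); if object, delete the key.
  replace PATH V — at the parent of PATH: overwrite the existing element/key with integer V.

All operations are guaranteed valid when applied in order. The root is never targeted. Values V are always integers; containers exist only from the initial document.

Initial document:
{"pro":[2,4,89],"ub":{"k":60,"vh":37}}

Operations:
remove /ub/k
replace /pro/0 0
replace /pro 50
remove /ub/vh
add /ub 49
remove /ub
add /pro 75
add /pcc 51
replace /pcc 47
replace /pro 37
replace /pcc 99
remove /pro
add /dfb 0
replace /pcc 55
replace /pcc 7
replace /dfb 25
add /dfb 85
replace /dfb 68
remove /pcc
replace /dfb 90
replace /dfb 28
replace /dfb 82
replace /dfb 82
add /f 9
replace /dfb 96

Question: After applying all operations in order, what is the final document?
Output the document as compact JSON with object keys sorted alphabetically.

Answer: {"dfb":96,"f":9}

Derivation:
After op 1 (remove /ub/k): {"pro":[2,4,89],"ub":{"vh":37}}
After op 2 (replace /pro/0 0): {"pro":[0,4,89],"ub":{"vh":37}}
After op 3 (replace /pro 50): {"pro":50,"ub":{"vh":37}}
After op 4 (remove /ub/vh): {"pro":50,"ub":{}}
After op 5 (add /ub 49): {"pro":50,"ub":49}
After op 6 (remove /ub): {"pro":50}
After op 7 (add /pro 75): {"pro":75}
After op 8 (add /pcc 51): {"pcc":51,"pro":75}
After op 9 (replace /pcc 47): {"pcc":47,"pro":75}
After op 10 (replace /pro 37): {"pcc":47,"pro":37}
After op 11 (replace /pcc 99): {"pcc":99,"pro":37}
After op 12 (remove /pro): {"pcc":99}
After op 13 (add /dfb 0): {"dfb":0,"pcc":99}
After op 14 (replace /pcc 55): {"dfb":0,"pcc":55}
After op 15 (replace /pcc 7): {"dfb":0,"pcc":7}
After op 16 (replace /dfb 25): {"dfb":25,"pcc":7}
After op 17 (add /dfb 85): {"dfb":85,"pcc":7}
After op 18 (replace /dfb 68): {"dfb":68,"pcc":7}
After op 19 (remove /pcc): {"dfb":68}
After op 20 (replace /dfb 90): {"dfb":90}
After op 21 (replace /dfb 28): {"dfb":28}
After op 22 (replace /dfb 82): {"dfb":82}
After op 23 (replace /dfb 82): {"dfb":82}
After op 24 (add /f 9): {"dfb":82,"f":9}
After op 25 (replace /dfb 96): {"dfb":96,"f":9}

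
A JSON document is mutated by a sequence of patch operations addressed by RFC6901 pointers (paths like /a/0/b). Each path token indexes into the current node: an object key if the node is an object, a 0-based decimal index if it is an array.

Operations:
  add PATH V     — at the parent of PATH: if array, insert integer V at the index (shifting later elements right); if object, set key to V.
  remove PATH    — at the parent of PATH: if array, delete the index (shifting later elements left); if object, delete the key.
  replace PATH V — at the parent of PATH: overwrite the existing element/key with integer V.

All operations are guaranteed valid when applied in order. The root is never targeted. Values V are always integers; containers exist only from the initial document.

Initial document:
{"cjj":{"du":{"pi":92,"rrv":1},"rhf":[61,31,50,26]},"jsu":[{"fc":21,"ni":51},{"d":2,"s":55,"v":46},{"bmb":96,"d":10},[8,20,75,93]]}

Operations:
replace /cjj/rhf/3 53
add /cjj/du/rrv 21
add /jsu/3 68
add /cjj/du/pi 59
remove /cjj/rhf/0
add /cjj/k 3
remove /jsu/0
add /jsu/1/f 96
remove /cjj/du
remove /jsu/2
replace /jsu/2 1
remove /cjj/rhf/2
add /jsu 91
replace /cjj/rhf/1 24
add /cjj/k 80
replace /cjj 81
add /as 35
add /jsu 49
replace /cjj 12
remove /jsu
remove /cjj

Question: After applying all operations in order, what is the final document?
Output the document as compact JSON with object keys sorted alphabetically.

Answer: {"as":35}

Derivation:
After op 1 (replace /cjj/rhf/3 53): {"cjj":{"du":{"pi":92,"rrv":1},"rhf":[61,31,50,53]},"jsu":[{"fc":21,"ni":51},{"d":2,"s":55,"v":46},{"bmb":96,"d":10},[8,20,75,93]]}
After op 2 (add /cjj/du/rrv 21): {"cjj":{"du":{"pi":92,"rrv":21},"rhf":[61,31,50,53]},"jsu":[{"fc":21,"ni":51},{"d":2,"s":55,"v":46},{"bmb":96,"d":10},[8,20,75,93]]}
After op 3 (add /jsu/3 68): {"cjj":{"du":{"pi":92,"rrv":21},"rhf":[61,31,50,53]},"jsu":[{"fc":21,"ni":51},{"d":2,"s":55,"v":46},{"bmb":96,"d":10},68,[8,20,75,93]]}
After op 4 (add /cjj/du/pi 59): {"cjj":{"du":{"pi":59,"rrv":21},"rhf":[61,31,50,53]},"jsu":[{"fc":21,"ni":51},{"d":2,"s":55,"v":46},{"bmb":96,"d":10},68,[8,20,75,93]]}
After op 5 (remove /cjj/rhf/0): {"cjj":{"du":{"pi":59,"rrv":21},"rhf":[31,50,53]},"jsu":[{"fc":21,"ni":51},{"d":2,"s":55,"v":46},{"bmb":96,"d":10},68,[8,20,75,93]]}
After op 6 (add /cjj/k 3): {"cjj":{"du":{"pi":59,"rrv":21},"k":3,"rhf":[31,50,53]},"jsu":[{"fc":21,"ni":51},{"d":2,"s":55,"v":46},{"bmb":96,"d":10},68,[8,20,75,93]]}
After op 7 (remove /jsu/0): {"cjj":{"du":{"pi":59,"rrv":21},"k":3,"rhf":[31,50,53]},"jsu":[{"d":2,"s":55,"v":46},{"bmb":96,"d":10},68,[8,20,75,93]]}
After op 8 (add /jsu/1/f 96): {"cjj":{"du":{"pi":59,"rrv":21},"k":3,"rhf":[31,50,53]},"jsu":[{"d":2,"s":55,"v":46},{"bmb":96,"d":10,"f":96},68,[8,20,75,93]]}
After op 9 (remove /cjj/du): {"cjj":{"k":3,"rhf":[31,50,53]},"jsu":[{"d":2,"s":55,"v":46},{"bmb":96,"d":10,"f":96},68,[8,20,75,93]]}
After op 10 (remove /jsu/2): {"cjj":{"k":3,"rhf":[31,50,53]},"jsu":[{"d":2,"s":55,"v":46},{"bmb":96,"d":10,"f":96},[8,20,75,93]]}
After op 11 (replace /jsu/2 1): {"cjj":{"k":3,"rhf":[31,50,53]},"jsu":[{"d":2,"s":55,"v":46},{"bmb":96,"d":10,"f":96},1]}
After op 12 (remove /cjj/rhf/2): {"cjj":{"k":3,"rhf":[31,50]},"jsu":[{"d":2,"s":55,"v":46},{"bmb":96,"d":10,"f":96},1]}
After op 13 (add /jsu 91): {"cjj":{"k":3,"rhf":[31,50]},"jsu":91}
After op 14 (replace /cjj/rhf/1 24): {"cjj":{"k":3,"rhf":[31,24]},"jsu":91}
After op 15 (add /cjj/k 80): {"cjj":{"k":80,"rhf":[31,24]},"jsu":91}
After op 16 (replace /cjj 81): {"cjj":81,"jsu":91}
After op 17 (add /as 35): {"as":35,"cjj":81,"jsu":91}
After op 18 (add /jsu 49): {"as":35,"cjj":81,"jsu":49}
After op 19 (replace /cjj 12): {"as":35,"cjj":12,"jsu":49}
After op 20 (remove /jsu): {"as":35,"cjj":12}
After op 21 (remove /cjj): {"as":35}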